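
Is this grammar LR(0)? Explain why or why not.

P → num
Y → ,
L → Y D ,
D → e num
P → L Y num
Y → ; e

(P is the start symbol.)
Yes, the grammar is LR(0)

Augment with P' → P and build the canonical LR(0) collection (I0 = CLOSURE({[P' → . P]}), then GOTO on every symbol after a dot until no new states appear). It has 14 states:
  I0: { [L → . Y D ,], [P → . L Y num], [P → . num], [P' → . P], [Y → . ,], [Y → . ; e] }  — shift
  I1: { [Y → , .] }  — reduce
  I2: { [Y → ; . e] }  — shift
  I3: { [P → L . Y num], [Y → . ,], [Y → . ; e] }  — shift
  I4: { [P' → P .] }  — accept
  I5: { [D → . e num], [L → Y . D ,] }  — shift
  I6: { [P → num .] }  — reduce
  I7: { [L → Y D . ,] }  — shift
  I8: { [D → e . num] }  — shift
  I9: { [D → e num .] }  — reduce
  I10: { [L → Y D , .] }  — reduce
  I11: { [P → L Y . num] }  — shift
  I12: { [P → L Y num .] }  — reduce
  I13: { [Y → ; e .] }  — reduce

Every state is either a pure shift/goto state or contains exactly one complete item and nothing to shift — no conflicts. The grammar is LR(0).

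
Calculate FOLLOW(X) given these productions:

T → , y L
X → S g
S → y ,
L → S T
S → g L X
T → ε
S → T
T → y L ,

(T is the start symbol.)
In S → g L X: X is at the end, add FOLLOW(S)

The FOLLOW sets referred to above (computed the same way, to a fixed point):
  FOLLOW(S) = { $, ',', 'g', 'y' }

Taking the union: FOLLOW(X) = { $, ',', 'g', 'y' }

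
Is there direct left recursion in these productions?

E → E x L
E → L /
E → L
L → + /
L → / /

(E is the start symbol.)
Direct left recursion occurs when N → N α for some non-terminal N (the right-hand side begins with the left-hand side itself).

E → E x L: LEFT RECURSIVE (starts with E)
E → L /: starts with L
E → L: starts with L
L → + /: starts with '+'
L → / /: starts with '/'

The grammar has direct left recursion on: E.

Answer: Yes, E is left-recursive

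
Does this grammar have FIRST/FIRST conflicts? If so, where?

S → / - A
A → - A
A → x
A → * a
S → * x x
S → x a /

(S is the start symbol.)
A FIRST/FIRST conflict occurs when two productions N → α and N → β for the same non-terminal have FIRST(α) ∩ FIRST(β) ≠ ∅ (with ε ∈ FIRST of a nullable right-hand side, so two nullable alternatives also conflict).

Productions for S:
  S → / - A: FIRST = { '/' }
  S → * x x: FIRST = { '*' }
  S → x a /: FIRST = { 'x' }
Productions for A:
  A → - A: FIRST = { '-' }
  A → x: FIRST = { 'x' }
  A → * a: FIRST = { '*' }

All alternatives of each non-terminal have pairwise disjoint FIRST sets.

Answer: No FIRST/FIRST conflicts.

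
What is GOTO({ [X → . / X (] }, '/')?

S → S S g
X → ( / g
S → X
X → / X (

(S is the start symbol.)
{ [X → . ( / g], [X → . / X (], [X → / . X (] }

GOTO(I, '/') = CLOSURE({ [A → αX.β] : [A → α.Xβ] ∈ I, X = '/' })

Items with dot before '/', with the dot advanced:
  [X → . / X (] → [X → / . X (]
Closure of the advanced items:
  [X → / . X (] has the dot before X: add [X → . ( / g], [X → . / X (]

GOTO = { [X → . ( / g], [X → . / X (], [X → / . X (] }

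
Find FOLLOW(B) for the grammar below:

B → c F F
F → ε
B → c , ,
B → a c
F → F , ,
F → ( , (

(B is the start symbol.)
{ $ }

To compute FOLLOW(B), find every occurrence of B on a right-hand side N → α B β: add FIRST(β) \ {ε}, and if β is empty or nullable also add FOLLOW(N). Iterate to a fixed point.

B is the start symbol, so $ ∈ FOLLOW(B).
B does not occur on any right-hand side.

Taking the union: FOLLOW(B) = { $ }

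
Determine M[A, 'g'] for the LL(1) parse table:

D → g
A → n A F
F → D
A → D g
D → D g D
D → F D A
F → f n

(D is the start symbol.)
To find M[A, 'g'], we find productions for A where 'g' is in the predict set (PREDICT(N → α) = (FIRST(α) \ {ε}) ∪ (FOLLOW(N) if α ⇒* ε)).

Relevant sets:
  FIRST(D) = { 'f', 'g' }

A → n A F: PREDICT = { 'n' }
A → D g: PREDICT = { 'f', 'g' }
  'g' is in predict set, so this production goes in M[A, 'g']

M[A, 'g'] = A → D g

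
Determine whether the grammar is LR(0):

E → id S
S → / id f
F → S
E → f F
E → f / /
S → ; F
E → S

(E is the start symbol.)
A grammar is LR(0) if no state in the canonical LR(0) collection has:
  - both a shift item (dot before a terminal) and a complete item (shift-reduce conflict), or
  - two or more complete items (reduce-reduce conflict; the accept item [E' → E .] counts as a complete item here).

Augment with E' → E and build the canonical LR(0) collection (I0 = CLOSURE({[E' → . E]}), then GOTO on every symbol after a dot until no new states appear). It has 15 states:
  I0: { [E → . S], [E → . f / /], [E → . f F], [E → . id S], [E' → . E], [S → . / id f], [S → . ; F] }  — shift
  I1: { [S → / . id f] }  — shift
  I2: { [F → . S], [S → . / id f], [S → . ; F], [S → ; . F] }  — shift
  I3: { [E' → E .] }  — accept
  I4: { [E → S .] }  — reduce
  I5: { [E → f . / /], [E → f . F], [F → . S], [S → . / id f], [S → . ; F] }  — shift
  I6: { [E → id . S], [S → . / id f], [S → . ; F] }  — shift
  I7: { [E → id S .] }  — reduce
  I8: { [E → f / . /], [S → / . id f] }  — shift
  I9: { [E → f F .] }  — reduce
  I10: { [F → S .] }  — reduce
  I11: { [E → f / / .] }  — reduce
  I12: { [S → / id . f] }  — shift
  I13: { [S → / id f .] }  — reduce
  I14: { [S → ; F .] }  — reduce

Every state is either a pure shift/goto state or contains exactly one complete item and nothing to shift — no conflicts. The grammar is LR(0).

Answer: Yes, the grammar is LR(0)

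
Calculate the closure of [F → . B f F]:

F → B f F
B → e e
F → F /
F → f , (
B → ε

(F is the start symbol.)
{ [B → . e e], [B → .], [F → . B f F] }

To compute CLOSURE, for each item [A → α.Bβ] where B is a non-terminal, add [B → .γ] for all productions B → γ; repeat for the newly added items until nothing changes.

Start with: [F → . B f F]
  [F → . B f F] has the dot before B: add [B → . e e], [B → .]
No further items can be added.

CLOSURE = { [B → . e e], [B → .], [F → . B f F] }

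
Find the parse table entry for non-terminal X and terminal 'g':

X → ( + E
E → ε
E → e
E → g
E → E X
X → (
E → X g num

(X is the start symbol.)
Empty (error entry)

To find M[X, 'g'], we find productions for X where 'g' is in the predict set (PREDICT(N → α) = (FIRST(α) \ {ε}) ∪ (FOLLOW(N) if α ⇒* ε)).

X → ( + E: PREDICT = { '(' }
X → (: PREDICT = { '(' }

M[X, 'g'] is empty (no production applies)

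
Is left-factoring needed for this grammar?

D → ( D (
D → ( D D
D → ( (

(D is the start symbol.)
Yes, D has productions with common prefix '('

Left-factoring is needed when two productions for the same non-terminal
share a common prefix on the right-hand side.

Productions for D:
  D → ( D (
  D → ( D D
  D → ( (

Found common prefix '(' in productions for D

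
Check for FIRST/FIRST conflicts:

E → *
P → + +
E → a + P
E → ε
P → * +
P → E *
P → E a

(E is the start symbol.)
Yes. P → '*' '+' / P → E '*' on { '*' }; P → '*' '+' / P → E a on { '*' }; P → E '*' / P → E a on { '*', 'a' }

A FIRST/FIRST conflict occurs when two productions N → α and N → β for the same non-terminal have FIRST(α) ∩ FIRST(β) ≠ ∅ (with ε ∈ FIRST of a nullable right-hand side, so two nullable alternatives also conflict).

FIRST sets of the non-terminals at (or reachable through a nullable prefix from) the front of some alternative:
  FIRST(E) = { '*', 'a', ε }

Productions for E:
  E → *: FIRST = { '*' }
  E → a + P: FIRST = { 'a' }
  E → ε: FIRST = { ε }
Productions for P:
  P → + +: FIRST = { '+' }
  P → * +: FIRST = { '*' }
  P → E *: FIRST = { '*', 'a' }
  P → E a: FIRST = { '*', 'a' }

Conflict for P: P → * + and P → E *
  Overlap: { '*' }
Conflict for P: P → * + and P → E a
  Overlap: { '*' }
Conflict for P: P → E * and P → E a
  Overlap: { '*', 'a' }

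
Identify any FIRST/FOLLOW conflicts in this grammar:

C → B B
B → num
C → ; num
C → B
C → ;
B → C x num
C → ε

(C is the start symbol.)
A FIRST/FOLLOW conflict occurs when a non-terminal N has a nullable alternative N → β (β ⇒* ε) and another alternative N → α with FIRST(α) ∩ FOLLOW(N) ≠ ∅: on such a lookahead the parser cannot decide between expanding α and letting N vanish via β.

Nullable non-terminals: C.
FIRST sets used below: FIRST(B) = { ';', 'num', 'x' }

C: nullable alternative(s) C → ε; FOLLOW(C) = { $, 'x' }
  C → B B: FIRST \ {ε} = { ';', 'num', 'x' } — overlaps FOLLOW(C) on { 'x' }: CONFLICT
  C → ; num: FIRST \ {ε} = { ';' } — disjoint from FOLLOW(C)
  C → B: FIRST \ {ε} = { ';', 'num', 'x' } — overlaps FOLLOW(C) on { 'x' }: CONFLICT
  C → ;: FIRST \ {ε} = { ';' } — disjoint from FOLLOW(C)
  C → ε: FIRST \ {ε} = { } — this is the only nullable alternative, skip

B has no nullable alternative, so no FIRST/FOLLOW check is needed there.

So the grammar has 2 FIRST/FOLLOW conflicts (marked CONFLICT above).

Answer: Yes. C → B B with FOLLOW(C) on { 'x' }; C → B with FOLLOW(C) on { 'x' }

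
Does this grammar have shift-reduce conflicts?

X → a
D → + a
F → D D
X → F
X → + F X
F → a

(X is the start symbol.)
A shift-reduce conflict occurs when an LR(0) state has both:
  - a complete (reduce) item [A → α .] (dot at the end), and
  - a shift item [B → β . c γ] (dot before a terminal).

Augment with X' → X and build the canonical LR(0) collection (I0 = CLOSURE({[X' → . X]}), then GOTO on every symbol after a dot until no new states appear). It has 12 states:
  I0: { [D → . + a], [F → . D D], [F → . a], [X → . + F X], [X → . F], [X → . a], [X' → . X] }  — shift
  I1: { [D → + . a], [D → . + a], [F → . D D], [F → . a], [X → + . F X] }  — shift
  I2: { [D → . + a], [F → D . D] }  — shift
  I3: { [X → F .] }  — reduce
  I4: { [X' → X .] }  — accept
  I5: { [F → a .], [X → a .] }  — 2 reduces
  I6: { [D → + . a] }  — shift
  I7: { [F → D D .] }  — reduce
  I8: { [D → + a .] }  — reduce
  I9: { [D → . + a], [F → . D D], [F → . a], [X → + F . X], [X → . + F X], [X → . F], [X → . a] }  — shift
  I10: { [D → + a .], [F → a .] }  — 2 reduces
  I11: { [X → + F X .] }  — reduce

No state contains both a complete item and a shift item.

Answer: No shift-reduce conflicts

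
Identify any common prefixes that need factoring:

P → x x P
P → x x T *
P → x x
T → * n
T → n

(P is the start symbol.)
Left-factoring is needed when two productions for the same non-terminal
share a common prefix on the right-hand side.

Productions for P:
  P → x x P
  P → x x T *
  P → x x
Productions for T:
  T → * n
  T → n

Found common prefix 'x x' in productions for P

Answer: Yes, P has productions with common prefix 'x x'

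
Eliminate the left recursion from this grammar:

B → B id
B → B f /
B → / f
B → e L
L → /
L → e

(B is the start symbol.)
B is directly left-recursive. The standard transformation for
  A → A α₁ | ... | A α_m | β₁ | ... | β_n
is
  A  → β₁ A' | ... | β_n A'
  A' → α₁ A' | ... | α_m A' | ε

B → / f becomes B → / f B'
B → e L becomes B → e L B'
B → B id becomes B' → id B'
B → B f / becomes B' → f / B'
Add B' → ε

Productions for other non-terminals are unchanged:
  L → /
  L → e

Resulting grammar:
B → / f B'
B → e L B'
B' → id B'
B' → f / B'
B' → ε
L → /
L → e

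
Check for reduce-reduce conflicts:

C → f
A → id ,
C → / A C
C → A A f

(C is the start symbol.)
No reduce-reduce conflicts

Augment with C' → C and build the canonical LR(0) collection (I0 = CLOSURE({[C' → . C]}), then GOTO on every symbol after a dot until no new states appear). It has 11 states:
  I0: { [A → . id ,], [C → . / A C], [C → . A A f], [C → . f], [C' → . C] }  — shift
  I1: { [A → . id ,], [C → / . A C] }  — shift
  I2: { [A → . id ,], [C → A . A f] }  — shift
  I3: { [C' → C .] }  — accept
  I4: { [C → f .] }  — reduce
  I5: { [A → id . ,] }  — shift
  I6: { [A → id , .] }  — reduce
  I7: { [C → A A . f] }  — shift
  I8: { [C → A A f .] }  — reduce
  I9: { [A → . id ,], [C → . / A C], [C → . A A f], [C → . f], [C → / A . C] }  — shift
  I10: { [C → / A C .] }  — reduce

No state contains more than one complete item.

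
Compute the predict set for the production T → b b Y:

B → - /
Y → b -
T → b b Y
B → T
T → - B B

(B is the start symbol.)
{ 'b' }

PREDICT(T → b b Y) = (FIRST(RHS) \ {ε}) ∪ (FOLLOW(T) if ε ∈ FIRST(RHS), i.e. RHS ⇒* ε)
FIRST(b b Y) = { 'b' }
ε ∉ FIRST(b b Y), so FOLLOW(T) is not added.
PREDICT(T → b b Y) = { 'b' }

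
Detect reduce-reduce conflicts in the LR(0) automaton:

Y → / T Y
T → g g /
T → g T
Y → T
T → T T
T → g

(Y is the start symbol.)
A reduce-reduce conflict occurs when an LR(0) state has two complete items [A → α .] and [B → β .] — both call for a reduction, and with no lookahead the parser cannot choose between them.

Augment with Y' → Y and build the canonical LR(0) collection (I0 = CLOSURE({[Y' → . Y]}), then GOTO on every symbol after a dot until no new states appear). It has 12 states:
  I0: { [T → . T T], [T → . g T], [T → . g g /], [T → . g], [Y → . / T Y], [Y → . T], [Y' → . Y] }  — shift
  I1: { [T → . T T], [T → . g T], [T → . g g /], [T → . g], [Y → / . T Y] }  — shift
  I2: { [T → . T T], [T → . g T], [T → . g g /], [T → . g], [T → T . T], [Y → T .] }  — shift, reduce
  I3: { [Y' → Y .] }  — accept
  I4: { [T → . T T], [T → . g T], [T → . g g /], [T → . g], [T → g . T], [T → g . g /], [T → g .] }  — shift, reduce
  I5: { [T → . T T], [T → . g T], [T → . g g /], [T → . g], [T → T . T], [T → g T .] }  — shift, reduce
  I6: { [T → . T T], [T → . g T], [T → . g g /], [T → . g], [T → g . T], [T → g . g /], [T → g .], [T → g g . /] }  — shift, reduce
  I7: { [T → g g / .] }  — reduce
  I8: { [T → . T T], [T → . g T], [T → . g g /], [T → . g], [T → T . T], [T → T T .] }  — shift, reduce
  I9: { [T → . T T], [T → . g T], [T → . g g /], [T → . g], [T → T . T], [Y → . / T Y], [Y → . T], [Y → / T . Y] }  — shift
  I10: { [T → . T T], [T → . g T], [T → . g g /], [T → . g], [T → T . T], [T → T T .], [Y → T .] }  — shift, 2 reduces
  I11: { [Y → / T Y .] }  — reduce

I10 contains complete items [T → T T .], [Y → T .] — reduce-reduce conflict.

Answer: Yes — I10: [T → T T .] vs [Y → T .]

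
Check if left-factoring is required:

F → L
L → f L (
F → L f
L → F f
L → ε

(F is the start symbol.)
Yes, F has productions with common prefix 'L'

Left-factoring is needed when two productions for the same non-terminal
share a common prefix on the right-hand side.

Productions for F:
  F → L
  F → L f
Productions for L:
  L → f L (
  L → F f
  L → ε

Found common prefix 'L' in productions for F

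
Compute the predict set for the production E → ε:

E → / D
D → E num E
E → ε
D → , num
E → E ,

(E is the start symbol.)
PREDICT(E → ε) = (FIRST(RHS) \ {ε}) ∪ (FOLLOW(E) if ε ∈ FIRST(RHS), i.e. RHS ⇒* ε)
The right-hand side is ε (FIRST(ε) = { ε }), so the predict set is FOLLOW(E) = { $, ',', 'num' }
PREDICT(E → ε) = { $, ',', 'num' }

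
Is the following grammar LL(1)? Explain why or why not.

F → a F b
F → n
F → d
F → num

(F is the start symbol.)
Yes, the grammar is LL(1).

A grammar is LL(1) if for each non-terminal N with multiple productions, the predict sets of those productions are pairwise disjoint, where PREDICT(N → α) = (FIRST(α) \ {ε}) ∪ (FOLLOW(N) if α ⇒* ε).

For F:
  PREDICT(F → a F b) = { 'a' }
  PREDICT(F → n) = { 'n' }
  PREDICT(F → d) = { 'd' }
  PREDICT(F → num) = { 'num' }

All predict sets are disjoint. The grammar IS LL(1).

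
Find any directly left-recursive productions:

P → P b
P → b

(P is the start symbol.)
Yes, P is left-recursive

Direct left recursion occurs when N → N α for some non-terminal N (the right-hand side begins with the left-hand side itself).

P → P b: LEFT RECURSIVE (starts with P)
P → b: starts with b

The grammar has direct left recursion on: P.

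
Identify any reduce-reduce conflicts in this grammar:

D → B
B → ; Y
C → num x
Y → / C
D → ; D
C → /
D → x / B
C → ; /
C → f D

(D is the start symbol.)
Augment with D' → D and build the canonical LR(0) collection (I0 = CLOSURE({[D' → . D]}), then GOTO on every symbol after a dot until no new states appear). It has 19 states:
  I0: { [B → . ; Y], [D → . ; D], [D → . B], [D → . x / B], [D' → . D] }  — shift
  I1: { [B → . ; Y], [B → ; . Y], [D → . ; D], [D → . B], [D → . x / B], [D → ; . D], [Y → . / C] }  — shift
  I2: { [D → B .] }  — reduce
  I3: { [D' → D .] }  — accept
  I4: { [D → x . / B] }  — shift
  I5: { [B → . ; Y], [D → x / . B] }  — shift
  I6: { [B → ; . Y], [Y → . / C] }  — shift
  I7: { [D → x / B .] }  — reduce
  I8: { [C → . /], [C → . ; /], [C → . f D], [C → . num x], [Y → / . C] }  — shift
  I9: { [B → ; Y .] }  — reduce
  I10: { [C → / .] }  — reduce
  I11: { [C → ; . /] }  — shift
  I12: { [Y → / C .] }  — reduce
  I13: { [B → . ; Y], [C → f . D], [D → . ; D], [D → . B], [D → . x / B] }  — shift
  I14: { [C → num . x] }  — shift
  I15: { [C → num x .] }  — reduce
  I16: { [C → f D .] }  — reduce
  I17: { [C → ; / .] }  — reduce
  I18: { [D → ; D .] }  — reduce

No state contains more than one complete item.

Answer: No reduce-reduce conflicts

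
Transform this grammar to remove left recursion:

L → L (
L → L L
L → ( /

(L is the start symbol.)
L → ( / L'
L' → ( L'
L' → L L'
L' → ε

L is directly left-recursive. The standard transformation for
  A → A α₁ | ... | A α_m | β₁ | ... | β_n
is
  A  → β₁ A' | ... | β_n A'
  A' → α₁ A' | ... | α_m A' | ε

L → ( / becomes L → ( / L'
L → L ( becomes L' → ( L'
L → L L becomes L' → L L'
Add L' → ε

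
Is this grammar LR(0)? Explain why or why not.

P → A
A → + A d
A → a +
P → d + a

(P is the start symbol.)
Augment with P' → P and build the canonical LR(0) collection (I0 = CLOSURE({[P' → . P]}), then GOTO on every symbol after a dot until no new states appear). It has 11 states:
  I0: { [A → . + A d], [A → . a +], [P → . A], [P → . d + a], [P' → . P] }  — shift
  I1: { [A → + . A d], [A → . + A d], [A → . a +] }  — shift
  I2: { [P → A .] }  — reduce
  I3: { [P' → P .] }  — accept
  I4: { [A → a . +] }  — shift
  I5: { [P → d . + a] }  — shift
  I6: { [P → d + . a] }  — shift
  I7: { [P → d + a .] }  — reduce
  I8: { [A → a + .] }  — reduce
  I9: { [A → + A . d] }  — shift
  I10: { [A → + A d .] }  — reduce

Every state is either a pure shift/goto state or contains exactly one complete item and nothing to shift — no conflicts. The grammar is LR(0).

Answer: Yes, the grammar is LR(0)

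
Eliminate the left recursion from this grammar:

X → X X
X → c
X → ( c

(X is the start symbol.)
X → c X'
X → ( c X'
X' → X X'
X' → ε

X is directly left-recursive. The standard transformation for
  A → A α₁ | ... | A α_m | β₁ | ... | β_n
is
  A  → β₁ A' | ... | β_n A'
  A' → α₁ A' | ... | α_m A' | ε

X → c becomes X → c X'
X → ( c becomes X → ( c X'
X → X X becomes X' → X X'
Add X' → ε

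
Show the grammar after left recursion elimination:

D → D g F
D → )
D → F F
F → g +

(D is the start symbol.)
D → ) D'
D → F F D'
D' → g F D'
D' → ε
F → g +

D is directly left-recursive. The standard transformation for
  A → A α₁ | ... | A α_m | β₁ | ... | β_n
is
  A  → β₁ A' | ... | β_n A'
  A' → α₁ A' | ... | α_m A' | ε

D → ) becomes D → ) D'
D → F F becomes D → F F D'
D → D g F becomes D' → g F D'
Add D' → ε

Productions for other non-terminals are unchanged:
  F → g +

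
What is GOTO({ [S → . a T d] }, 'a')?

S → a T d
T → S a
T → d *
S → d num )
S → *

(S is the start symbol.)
{ [S → . *], [S → . a T d], [S → . d num )], [S → a . T d], [T → . S a], [T → . d *] }

GOTO(I, 'a') = CLOSURE({ [A → αX.β] : [A → α.Xβ] ∈ I, X = 'a' })

Items with dot before 'a', with the dot advanced:
  [S → . a T d] → [S → a . T d]
Closure of the advanced items:
  [S → a . T d] has the dot before T: add [T → . S a], [T → . d *]
  [T → . S a] has the dot before S: add [S → . a T d], [S → . d num )], [S → . *]

GOTO = { [S → . *], [S → . a T d], [S → . d num )], [S → a . T d], [T → . S a], [T → . d *] }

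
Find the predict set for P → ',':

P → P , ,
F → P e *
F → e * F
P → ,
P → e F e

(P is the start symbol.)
PREDICT(P → ',') = (FIRST(RHS) \ {ε}) ∪ (FOLLOW(P) if ε ∈ FIRST(RHS), i.e. RHS ⇒* ε)
FIRST(',') = { ',' }
ε ∉ FIRST(','), so FOLLOW(P) is not added.
PREDICT(P → ',') = { ',' }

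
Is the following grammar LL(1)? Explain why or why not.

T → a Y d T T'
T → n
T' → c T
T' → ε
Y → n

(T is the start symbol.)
A grammar is LL(1) if for each non-terminal N with multiple productions, the predict sets of those productions are pairwise disjoint, where PREDICT(N → α) = (FIRST(α) \ {ε}) ∪ (FOLLOW(N) if α ⇒* ε).

Relevant sets:
  FOLLOW(T') = { $, 'c' }

For T:
  PREDICT(T → a Y d T T') = { 'a' }
  PREDICT(T → n) = { 'n' }
For T':
  PREDICT(T' → c T) = { 'c' }
  PREDICT(T' → ε) = { $, 'c' }
Y has a single production, so nothing to check there.

Conflict found: Predict set conflict for T': { 'c' }
The grammar is NOT LL(1).

Answer: No. Predict set conflict for T': { 'c' }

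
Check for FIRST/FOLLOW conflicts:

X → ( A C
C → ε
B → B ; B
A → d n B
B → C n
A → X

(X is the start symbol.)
No FIRST/FOLLOW conflicts.

A FIRST/FOLLOW conflict occurs when a non-terminal N has a nullable alternative N → β (β ⇒* ε) and another alternative N → α with FIRST(α) ∩ FOLLOW(N) ≠ ∅: on such a lookahead the parser cannot decide between expanding α and letting N vanish via β.

Nullable non-terminals: C.
C has a nullable alternative but only one production, so nothing to check.

A, B, X have no nullable alternative, so no FIRST/FOLLOW check is needed there.

No FIRST/FOLLOW conflicts found.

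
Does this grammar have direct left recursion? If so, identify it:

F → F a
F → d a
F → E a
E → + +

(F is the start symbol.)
F → F a: LEFT RECURSIVE (starts with F)
F → d a: starts with d
F → E a: starts with E
E → + +: starts with '+'

The grammar has direct left recursion on: F.

Answer: Yes, F is left-recursive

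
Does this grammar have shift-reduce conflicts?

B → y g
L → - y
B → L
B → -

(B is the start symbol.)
Yes — I1: [B → - .] vs [L → - . y]

A shift-reduce conflict occurs when an LR(0) state has both:
  - a complete (reduce) item [A → α .] (dot at the end), and
  - a shift item [B → β . c γ] (dot before a terminal).

Augment with B' → B and build the canonical LR(0) collection (I0 = CLOSURE({[B' → . B]}), then GOTO on every symbol after a dot until no new states appear). It has 7 states:
  I0: { [B → . -], [B → . L], [B → . y g], [B' → . B], [L → . - y] }  — shift
  I1: { [B → - .], [L → - . y] }  — shift, reduce
  I2: { [B' → B .] }  — accept
  I3: { [B → L .] }  — reduce
  I4: { [B → y . g] }  — shift
  I5: { [B → y g .] }  — reduce
  I6: { [L → - y .] }  — reduce

I1 contains reduce item [B → - .] and shift item [L → - . y] — shift-reduce conflict.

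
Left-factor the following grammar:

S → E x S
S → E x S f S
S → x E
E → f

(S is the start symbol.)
Left-factoring transforms A → αβ₁ | αβ₂ into A → αA' and A' → β₁ | β₂
(α is the longest common prefix among the alternatives). Repeat until
no nonterminal has two alternatives with a common prefix.

Round 1: S has alternatives sharing prefix 'E x S'. Introduce S': S → E x S S'
  Add: S' → ε
  Add: S' → f S

No remaining common prefixes — done.

Resulting grammar:
S → E x S S'
S' → ε
S' → f S
S → x E
E → f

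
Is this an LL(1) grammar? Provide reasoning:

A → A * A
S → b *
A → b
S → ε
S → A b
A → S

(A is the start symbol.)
No. Predict set conflict for A: { 'b' }

A grammar is LL(1) if for each non-terminal N with multiple productions, the predict sets of those productions are pairwise disjoint, where PREDICT(N → α) = (FIRST(α) \ {ε}) ∪ (FOLLOW(N) if α ⇒* ε).

Relevant sets:
  FIRST(A) = { '*', 'b', ε }
  FIRST(S) = { '*', 'b', ε }
  FOLLOW(A) = { $, '*', 'b' }
  FOLLOW(S) = { $, '*', 'b' }

For A:
  PREDICT(A → A '*' A) = { '*', 'b' }
  PREDICT(A → b) = { 'b' }
  PREDICT(A → S) = { $, '*', 'b' }
For S:
  PREDICT(S → b '*') = { 'b' }
  PREDICT(S → ε) = { $, '*', 'b' }
  PREDICT(S → A b) = { '*', 'b' }

Conflict found: Predict set conflict for A: { 'b' }
The grammar is NOT LL(1).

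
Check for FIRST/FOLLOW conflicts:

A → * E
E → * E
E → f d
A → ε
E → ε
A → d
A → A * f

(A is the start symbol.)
A FIRST/FOLLOW conflict occurs when a non-terminal N has a nullable alternative N → β (β ⇒* ε) and another alternative N → α with FIRST(α) ∩ FOLLOW(N) ≠ ∅: on such a lookahead the parser cannot decide between expanding α and letting N vanish via β.

Nullable non-terminals: A, E.
FIRST sets used below: FIRST(A) = { '*', 'd', ε }

A: nullable alternative(s) A → ε; FOLLOW(A) = { $, '*' }
  A → * E: FIRST \ {ε} = { '*' } — overlaps FOLLOW(A) on { '*' }: CONFLICT
  A → ε: FIRST \ {ε} = { } — this is the only nullable alternative, skip
  A → d: FIRST \ {ε} = { 'd' } — disjoint from FOLLOW(A)
  A → A * f: FIRST \ {ε} = { '*', 'd' } — overlaps FOLLOW(A) on { '*' }: CONFLICT

E: nullable alternative(s) E → ε; FOLLOW(E) = { $, '*' }
  E → * E: FIRST \ {ε} = { '*' } — overlaps FOLLOW(E) on { '*' }: CONFLICT
  E → f d: FIRST \ {ε} = { 'f' } — disjoint from FOLLOW(E)
  E → ε: FIRST \ {ε} = { } — this is the only nullable alternative, skip

So the grammar has 3 FIRST/FOLLOW conflicts (marked CONFLICT above).

Answer: Yes. A → '*' E with FOLLOW(A) on { '*' }; A → A '*' f with FOLLOW(A) on { '*' }; E → '*' E with FOLLOW(E) on { '*' }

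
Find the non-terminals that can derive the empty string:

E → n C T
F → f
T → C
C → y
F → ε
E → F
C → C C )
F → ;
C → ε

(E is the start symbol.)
A non-terminal is nullable if it can derive ε (the empty string): either it has an ε-production, or it has a production whose right-hand side consists entirely of nullable non-terminals.

ε-productions: F → ε, C → ε
So F, C are immediately nullable.
T → C: every symbol on the right is nullable, so T is nullable too.
E → F: every symbol on the right is nullable, so E is nullable too.
Every non-terminal is now nullable.
Nullable = { 'C', 'E', 'F', 'T' }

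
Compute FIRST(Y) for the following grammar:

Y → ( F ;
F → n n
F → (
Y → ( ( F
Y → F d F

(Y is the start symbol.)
To compute FIRST(Y), examine every production with Y on the left-hand side, reading each right-hand side left to right until a non-nullable symbol is reached.

FIRST sets of the other non-terminals involved (by the same procedure, iterated to a fixed point):
  FIRST(F) = { '(', 'n' }

From Y → ( F ;:
  - '(' is a terminal: add '(' and stop
From Y → ( ( F:
  - '(' is a terminal: add '(' and stop
From Y → F d F:
  - F is a non-terminal: add FIRST(F) \ {ε} = { '(', 'n' }
    F is not nullable, so stop

Collecting: FIRST(Y) = { '(', 'n' }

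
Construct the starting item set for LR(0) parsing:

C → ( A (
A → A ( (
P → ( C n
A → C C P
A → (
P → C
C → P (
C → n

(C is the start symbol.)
First, augment the grammar with C' → C
I₀ = CLOSURE({ [C' → . C] }):
  [C' → . C] has the dot before C: add [C → . ( A (], [C → . P (], [C → . n]
  [C → . P (] has the dot before P: add [P → . ( C n], [P → . C]
No further items can be added.

I₀ = { [C → . ( A (], [C → . P (], [C → . n], [C' → . C], [P → . ( C n], [P → . C] }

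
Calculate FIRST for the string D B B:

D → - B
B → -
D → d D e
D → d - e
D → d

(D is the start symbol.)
FIRST sets of the non-terminals involved (from the grammar, by fixed-point iteration):
  FIRST(D) = { '-', 'd' }

To compute FIRST(D B B), process the symbols left to right:
Symbol D is a non-terminal. Add FIRST(D) \ {ε} = { '-', 'd' }
D is not nullable (ε ∉ FIRST(D)), so stop here.
FIRST(D B B) = { '-', 'd' }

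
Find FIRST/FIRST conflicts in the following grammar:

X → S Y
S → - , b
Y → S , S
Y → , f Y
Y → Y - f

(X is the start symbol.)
A FIRST/FIRST conflict occurs when two productions N → α and N → β for the same non-terminal have FIRST(α) ∩ FIRST(β) ≠ ∅ (with ε ∈ FIRST of a nullable right-hand side, so two nullable alternatives also conflict).

FIRST sets of the non-terminals at (or reachable through a nullable prefix from) the front of some alternative:
  FIRST(S) = { '-' }
  FIRST(Y) = { ',', '-' }

Productions for Y:
  Y → S , S: FIRST = { '-' }
  Y → , f Y: FIRST = { ',' }
  Y → Y - f: FIRST = { ',', '-' }
X, S have only one production, so no FIRST/FIRST conflict is possible there.

Conflict for Y: Y → S , S and Y → Y - f
  Overlap: { '-' }
Conflict for Y: Y → , f Y and Y → Y - f
  Overlap: { ',' }

Answer: Yes. Y → S ',' S / Y → Y '-' f on { '-' }; Y → ',' f Y / Y → Y '-' f on { ',' }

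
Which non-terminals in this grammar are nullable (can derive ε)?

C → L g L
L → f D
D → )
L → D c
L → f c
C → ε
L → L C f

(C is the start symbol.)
{ 'C' }

A non-terminal is nullable if it can derive ε (the empty string): either it has an ε-production, or it has a production whose right-hand side consists entirely of nullable non-terminals.

ε-productions: C → ε
So C is immediately nullable.
No further non-terminal can be added: every production for the remaining non-terminals contains a terminal or a non-nullable non-terminal.
Nullable = { 'C' }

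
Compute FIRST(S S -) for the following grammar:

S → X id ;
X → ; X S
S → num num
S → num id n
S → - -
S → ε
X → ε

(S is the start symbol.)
FIRST sets of the non-terminals involved (from the grammar, by fixed-point iteration):
  FIRST(S) = { '-', ';', 'id', 'num', ε }

To compute FIRST(S S -), process the symbols left to right:
Symbol S is a non-terminal. Add FIRST(S) \ {ε} = { '-', ';', 'id', 'num' }
S is nullable (ε ∈ FIRST(S)), continue to the next symbol.
Symbol S is a non-terminal. Add FIRST(S) \ {ε} = { '-', ';', 'id', 'num' }
S is nullable (ε ∈ FIRST(S)), continue to the next symbol.
Symbol - is a terminal. Add '-' and stop.
FIRST(S S -) = { '-', ';', 'id', 'num' }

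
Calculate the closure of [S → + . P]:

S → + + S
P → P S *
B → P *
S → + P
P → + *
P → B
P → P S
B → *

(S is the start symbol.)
To compute CLOSURE, for each item [A → α.Bβ] where B is a non-terminal, add [B → .γ] for all productions B → γ; repeat for the newly added items until nothing changes.

Start with: [S → + . P]
  [S → + . P] has the dot before P: add [P → . P S *], [P → . + *], [P → . B], [P → . P S]
  [P → . B] has the dot before B: add [B → . P *], [B → . *]
No further items can be added.

CLOSURE = { [B → . *], [B → . P *], [P → . + *], [P → . B], [P → . P S *], [P → . P S], [S → + . P] }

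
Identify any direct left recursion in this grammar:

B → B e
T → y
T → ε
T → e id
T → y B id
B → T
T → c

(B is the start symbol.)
Direct left recursion occurs when N → N α for some non-terminal N (the right-hand side begins with the left-hand side itself).

B → B e: LEFT RECURSIVE (starts with B)
T → y: starts with y
T → ε: starts with ε
T → e id: starts with e
T → y B id: starts with y
B → T: starts with T
T → c: starts with c

The grammar has direct left recursion on: B.

Answer: Yes, B is left-recursive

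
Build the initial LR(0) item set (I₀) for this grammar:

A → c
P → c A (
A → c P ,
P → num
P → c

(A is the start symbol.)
First, augment the grammar with A' → A
I₀ = CLOSURE({ [A' → . A] }):
  [A' → . A] has the dot before A: add [A → . c], [A → . c P ,]
No further items can be added.

I₀ = { [A → . c P ,], [A → . c], [A' → . A] }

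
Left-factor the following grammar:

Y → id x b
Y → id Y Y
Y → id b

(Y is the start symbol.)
Y → id Y'
Y' → x b
Y' → Y Y
Y' → b

Left-factoring transforms A → αβ₁ | αβ₂ into A → αA' and A' → β₁ | β₂
(α is the longest common prefix among the alternatives). Repeat until
no nonterminal has two alternatives with a common prefix.

Round 1: Y has alternatives sharing prefix 'id'. Introduce Y': Y → id Y'
  Add: Y' → x b
  Add: Y' → Y Y
  Add: Y' → b

No remaining common prefixes — done.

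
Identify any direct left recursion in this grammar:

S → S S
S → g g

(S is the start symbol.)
S → S S: LEFT RECURSIVE (starts with S)
S → g g: starts with g

The grammar has direct left recursion on: S.

Answer: Yes, S is left-recursive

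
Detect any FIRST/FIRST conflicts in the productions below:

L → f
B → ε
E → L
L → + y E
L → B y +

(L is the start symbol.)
No FIRST/FIRST conflicts.

FIRST sets of the non-terminals at (or reachable through a nullable prefix from) the front of some alternative:
  FIRST(B) = { ε }

Productions for L:
  L → f: FIRST = { 'f' }
  L → + y E: FIRST = { '+' }
  L → B y +: FIRST = { 'y' }
B, E have only one production, so no FIRST/FIRST conflict is possible there.

All alternatives of each non-terminal have pairwise disjoint FIRST sets.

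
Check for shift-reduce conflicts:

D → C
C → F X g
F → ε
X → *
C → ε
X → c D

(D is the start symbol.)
No shift-reduce conflicts

Augment with D' → D and build the canonical LR(0) collection (I0 = CLOSURE({[D' → . D]}), then GOTO on every symbol after a dot until no new states appear). It has 9 states:
  I0: { [C → . F X g], [C → .], [D → . C], [D' → . D], [F → .] }  — 2 reduces
  I1: { [D → C .] }  — reduce
  I2: { [D' → D .] }  — accept
  I3: { [C → F . X g], [X → . *], [X → . c D] }  — shift
  I4: { [X → * .] }  — reduce
  I5: { [C → F X . g] }  — shift
  I6: { [C → . F X g], [C → .], [D → . C], [F → .], [X → c . D] }  — 2 reduces
  I7: { [X → c D .] }  — reduce
  I8: { [C → F X g .] }  — reduce

No state contains both a complete item and a shift item.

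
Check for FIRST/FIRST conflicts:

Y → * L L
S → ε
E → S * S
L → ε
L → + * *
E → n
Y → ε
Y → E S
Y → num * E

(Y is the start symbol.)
FIRST sets of the non-terminals at (or reachable through a nullable prefix from) the front of some alternative:
  FIRST(E) = { '*', 'n' }
  FIRST(S) = { ε }

Productions for Y:
  Y → * L L: FIRST = { '*' }
  Y → ε: FIRST = { ε }
  Y → E S: FIRST = { '*', 'n' }
  Y → num * E: FIRST = { 'num' }
Productions for E:
  E → S * S: FIRST = { '*' }
  E → n: FIRST = { 'n' }
Productions for L:
  L → ε: FIRST = { ε }
  L → + * *: FIRST = { '+' }
S has only one production, so no FIRST/FIRST conflict is possible there.

Conflict for Y: Y → * L L and Y → E S
  Overlap: { '*' }

Answer: Yes. Y → '*' L L / Y → E S on { '*' }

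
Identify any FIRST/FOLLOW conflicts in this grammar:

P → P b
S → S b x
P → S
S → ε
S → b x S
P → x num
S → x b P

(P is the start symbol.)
A FIRST/FOLLOW conflict occurs when a non-terminal N has a nullable alternative N → β (β ⇒* ε) and another alternative N → α with FIRST(α) ∩ FOLLOW(N) ≠ ∅: on such a lookahead the parser cannot decide between expanding α and letting N vanish via β.

Nullable non-terminals: P, S.
FIRST sets used below: FIRST(P) = { 'b', 'x', ε }, FIRST(S) = { 'b', 'x', ε }

P: nullable alternative(s) P → S; FOLLOW(P) = { $, 'b' }
  P → P b: FIRST \ {ε} = { 'b', 'x' } — overlaps FOLLOW(P) on { 'b' }: CONFLICT
  P → S: FIRST \ {ε} = { 'b', 'x' } — this is the only nullable alternative, skip
  P → x num: FIRST \ {ε} = { 'x' } — disjoint from FOLLOW(P)

S: nullable alternative(s) S → ε; FOLLOW(S) = { $, 'b' }
  S → S b x: FIRST \ {ε} = { 'b', 'x' } — overlaps FOLLOW(S) on { 'b' }: CONFLICT
  S → ε: FIRST \ {ε} = { } — this is the only nullable alternative, skip
  S → b x S: FIRST \ {ε} = { 'b' } — overlaps FOLLOW(S) on { 'b' }: CONFLICT
  S → x b P: FIRST \ {ε} = { 'x' } — disjoint from FOLLOW(S)

So the grammar has 3 FIRST/FOLLOW conflicts (marked CONFLICT above).

Answer: Yes. P → P b with FOLLOW(P) on { 'b' }; S → S b x with FOLLOW(S) on { 'b' }; S → b x S with FOLLOW(S) on { 'b' }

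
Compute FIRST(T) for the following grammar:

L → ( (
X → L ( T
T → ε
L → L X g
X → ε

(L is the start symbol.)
{ ε }

From T → ε:
  - ε-production, so ε ∈ FIRST(T)

Collecting: FIRST(T) = { ε }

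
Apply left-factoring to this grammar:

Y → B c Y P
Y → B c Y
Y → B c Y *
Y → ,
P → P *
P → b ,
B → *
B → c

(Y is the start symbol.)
Y → B c Y Y'
Y' → P
Y' → ε
Y' → *
Y → ,
P → P *
P → b ,
B → *
B → c

Left-factoring transforms A → αβ₁ | αβ₂ into A → αA' and A' → β₁ | β₂
(α is the longest common prefix among the alternatives). Repeat until
no nonterminal has two alternatives with a common prefix.

Round 1: Y has alternatives sharing prefix 'B c Y'. Introduce Y': Y → B c Y Y'
  Add: Y' → P
  Add: Y' → ε
  Add: Y' → *

No remaining common prefixes — done.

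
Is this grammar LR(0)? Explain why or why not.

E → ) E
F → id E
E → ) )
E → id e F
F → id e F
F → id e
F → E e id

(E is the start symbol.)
A grammar is LR(0) if no state in the canonical LR(0) collection has:
  - both a shift item (dot before a terminal) and a complete item (shift-reduce conflict), or
  - two or more complete items (reduce-reduce conflict; the accept item [E' → E .] counts as a complete item here).

Augment with E' → E and build the canonical LR(0) collection (I0 = CLOSURE({[E' → . E]}), then GOTO on every symbol after a dot until no new states appear). It has 15 states:
  I0: { [E → . ) )], [E → . ) E], [E → . id e F], [E' → . E] }  — shift
  I1: { [E → ) . )], [E → ) . E], [E → . ) )], [E → . ) E], [E → . id e F] }  — shift
  I2: { [E' → E .] }  — accept
  I3: { [E → id . e F] }  — shift
  I4: { [E → . ) )], [E → . ) E], [E → . id e F], [E → id e . F], [F → . E e id], [F → . id E], [F → . id e F], [F → . id e] }  — shift
  I5: { [F → E . e id] }  — shift
  I6: { [E → id e F .] }  — reduce
  I7: { [E → . ) )], [E → . ) E], [E → . id e F], [E → id . e F], [F → id . E], [F → id . e F], [F → id . e] }  — shift
  I8: { [F → id E .] }  — reduce
  I9: { [E → . ) )], [E → . ) E], [E → . id e F], [E → id e . F], [F → . E e id], [F → . id E], [F → . id e F], [F → . id e], [F → id e . F], [F → id e .] }  — shift, reduce
  I10: { [E → id e F .], [F → id e F .] }  — 2 reduces
  I11: { [F → E e . id] }  — shift
  I12: { [F → E e id .] }  — reduce
  I13: { [E → ) ) .], [E → ) . )], [E → ) . E], [E → . ) )], [E → . ) E], [E → . id e F] }  — shift, reduce
  I14: { [E → ) E .] }  — reduce

Conflict in state I9:
  Shift-reduce conflict between [F → id e .] and [E → . ) )]
So the grammar is NOT LR(0).

Answer: No. Shift-reduce conflict between [F → id e .] and [E → . ) )]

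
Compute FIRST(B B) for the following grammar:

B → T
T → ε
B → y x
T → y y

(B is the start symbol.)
{ 'y', ε }

FIRST sets of the non-terminals involved (from the grammar, by fixed-point iteration):
  FIRST(B) = { 'y', ε }

To compute FIRST(B B), process the symbols left to right:
Symbol B is a non-terminal. Add FIRST(B) \ {ε} = { 'y' }
B is nullable (ε ∈ FIRST(B)), continue to the next symbol.
Symbol B is a non-terminal. Add FIRST(B) \ {ε} = { 'y' }
B is nullable (ε ∈ FIRST(B)), continue to the next symbol.
All symbols are nullable, so ε is in the result.
FIRST(B B) = { 'y', ε }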